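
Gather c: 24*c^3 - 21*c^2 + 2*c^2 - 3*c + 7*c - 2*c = 24*c^3 - 19*c^2 + 2*c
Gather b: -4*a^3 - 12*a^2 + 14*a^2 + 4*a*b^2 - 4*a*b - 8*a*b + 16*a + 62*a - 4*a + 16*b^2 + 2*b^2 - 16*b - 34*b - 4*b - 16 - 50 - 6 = -4*a^3 + 2*a^2 + 74*a + b^2*(4*a + 18) + b*(-12*a - 54) - 72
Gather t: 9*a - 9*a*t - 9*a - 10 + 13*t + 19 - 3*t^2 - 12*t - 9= -3*t^2 + t*(1 - 9*a)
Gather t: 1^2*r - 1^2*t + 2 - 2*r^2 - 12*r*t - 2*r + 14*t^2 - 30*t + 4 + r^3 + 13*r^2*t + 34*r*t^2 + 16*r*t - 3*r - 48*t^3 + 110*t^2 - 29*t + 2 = r^3 - 2*r^2 - 4*r - 48*t^3 + t^2*(34*r + 124) + t*(13*r^2 + 4*r - 60) + 8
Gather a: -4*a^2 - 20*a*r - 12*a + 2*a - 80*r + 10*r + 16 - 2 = -4*a^2 + a*(-20*r - 10) - 70*r + 14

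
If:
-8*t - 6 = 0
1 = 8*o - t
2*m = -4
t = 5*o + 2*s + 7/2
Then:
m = -2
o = 1/32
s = -141/64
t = -3/4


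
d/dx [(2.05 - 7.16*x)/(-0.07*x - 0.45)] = (0.235585*x + 1.514475)/(0.07*x + 0.45)^3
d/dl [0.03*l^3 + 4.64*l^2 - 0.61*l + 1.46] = 0.09*l^2 + 9.28*l - 0.61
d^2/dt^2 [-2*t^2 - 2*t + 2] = -4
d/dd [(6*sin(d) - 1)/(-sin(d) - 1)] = -7*cos(d)/(sin(d) + 1)^2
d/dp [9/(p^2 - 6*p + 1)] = 18*(3 - p)/(p^2 - 6*p + 1)^2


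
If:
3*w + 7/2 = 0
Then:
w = -7/6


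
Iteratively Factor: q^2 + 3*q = (q + 3)*(q)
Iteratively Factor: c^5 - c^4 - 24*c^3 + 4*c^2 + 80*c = (c)*(c^4 - c^3 - 24*c^2 + 4*c + 80) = c*(c - 2)*(c^3 + c^2 - 22*c - 40) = c*(c - 5)*(c - 2)*(c^2 + 6*c + 8) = c*(c - 5)*(c - 2)*(c + 2)*(c + 4)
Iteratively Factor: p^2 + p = (p)*(p + 1)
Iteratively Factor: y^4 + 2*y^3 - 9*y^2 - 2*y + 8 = (y + 1)*(y^3 + y^2 - 10*y + 8) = (y + 1)*(y + 4)*(y^2 - 3*y + 2) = (y - 1)*(y + 1)*(y + 4)*(y - 2)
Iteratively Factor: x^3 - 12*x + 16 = (x + 4)*(x^2 - 4*x + 4) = (x - 2)*(x + 4)*(x - 2)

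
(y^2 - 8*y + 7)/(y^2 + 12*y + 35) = (y^2 - 8*y + 7)/(y^2 + 12*y + 35)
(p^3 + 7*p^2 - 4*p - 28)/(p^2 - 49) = (p^2 - 4)/(p - 7)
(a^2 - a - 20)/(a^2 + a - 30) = (a + 4)/(a + 6)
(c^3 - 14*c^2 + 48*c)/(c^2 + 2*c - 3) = c*(c^2 - 14*c + 48)/(c^2 + 2*c - 3)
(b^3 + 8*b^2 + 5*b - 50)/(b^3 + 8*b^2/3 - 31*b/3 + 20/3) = 3*(b^2 + 3*b - 10)/(3*b^2 - 7*b + 4)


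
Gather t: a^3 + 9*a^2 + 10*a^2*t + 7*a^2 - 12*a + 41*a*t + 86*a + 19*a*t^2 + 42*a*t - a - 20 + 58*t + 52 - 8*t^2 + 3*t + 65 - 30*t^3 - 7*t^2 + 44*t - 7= a^3 + 16*a^2 + 73*a - 30*t^3 + t^2*(19*a - 15) + t*(10*a^2 + 83*a + 105) + 90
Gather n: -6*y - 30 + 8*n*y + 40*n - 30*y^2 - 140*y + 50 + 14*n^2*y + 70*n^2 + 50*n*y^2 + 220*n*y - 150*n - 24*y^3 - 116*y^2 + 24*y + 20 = n^2*(14*y + 70) + n*(50*y^2 + 228*y - 110) - 24*y^3 - 146*y^2 - 122*y + 40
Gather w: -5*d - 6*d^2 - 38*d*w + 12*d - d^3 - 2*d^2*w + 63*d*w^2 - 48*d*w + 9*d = -d^3 - 6*d^2 + 63*d*w^2 + 16*d + w*(-2*d^2 - 86*d)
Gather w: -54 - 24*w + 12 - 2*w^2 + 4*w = -2*w^2 - 20*w - 42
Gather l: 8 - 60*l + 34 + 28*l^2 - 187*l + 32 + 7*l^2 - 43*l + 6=35*l^2 - 290*l + 80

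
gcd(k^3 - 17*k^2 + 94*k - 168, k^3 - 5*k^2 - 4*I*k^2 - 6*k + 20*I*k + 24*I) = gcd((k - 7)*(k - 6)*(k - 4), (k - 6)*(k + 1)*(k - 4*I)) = k - 6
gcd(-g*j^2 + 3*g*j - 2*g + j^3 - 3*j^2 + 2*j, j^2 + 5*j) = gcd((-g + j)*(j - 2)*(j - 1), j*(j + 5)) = 1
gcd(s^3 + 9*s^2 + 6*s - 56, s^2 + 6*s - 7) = s + 7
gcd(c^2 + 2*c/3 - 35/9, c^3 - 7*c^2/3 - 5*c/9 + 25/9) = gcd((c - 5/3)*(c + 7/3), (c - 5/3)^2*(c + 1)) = c - 5/3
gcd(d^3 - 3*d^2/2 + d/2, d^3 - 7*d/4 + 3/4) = d^2 - 3*d/2 + 1/2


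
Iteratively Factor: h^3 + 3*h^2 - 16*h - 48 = (h - 4)*(h^2 + 7*h + 12) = (h - 4)*(h + 4)*(h + 3)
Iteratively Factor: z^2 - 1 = (z - 1)*(z + 1)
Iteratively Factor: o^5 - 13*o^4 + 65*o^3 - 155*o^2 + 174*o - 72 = (o - 2)*(o^4 - 11*o^3 + 43*o^2 - 69*o + 36) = (o - 4)*(o - 2)*(o^3 - 7*o^2 + 15*o - 9) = (o - 4)*(o - 3)*(o - 2)*(o^2 - 4*o + 3) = (o - 4)*(o - 3)*(o - 2)*(o - 1)*(o - 3)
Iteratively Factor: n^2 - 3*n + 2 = (n - 2)*(n - 1)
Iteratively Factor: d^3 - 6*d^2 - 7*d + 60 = (d - 4)*(d^2 - 2*d - 15) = (d - 5)*(d - 4)*(d + 3)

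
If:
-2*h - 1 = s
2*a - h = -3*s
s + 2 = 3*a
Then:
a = 13/25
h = -7/25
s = -11/25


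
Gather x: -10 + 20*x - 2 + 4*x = 24*x - 12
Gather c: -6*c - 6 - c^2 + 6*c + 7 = 1 - c^2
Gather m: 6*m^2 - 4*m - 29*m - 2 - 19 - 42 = 6*m^2 - 33*m - 63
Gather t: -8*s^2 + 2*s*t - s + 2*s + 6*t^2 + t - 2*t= -8*s^2 + s + 6*t^2 + t*(2*s - 1)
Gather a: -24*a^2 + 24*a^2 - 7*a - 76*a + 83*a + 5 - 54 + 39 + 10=0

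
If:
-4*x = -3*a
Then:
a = 4*x/3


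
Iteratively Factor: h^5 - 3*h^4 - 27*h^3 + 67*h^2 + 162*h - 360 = (h - 2)*(h^4 - h^3 - 29*h^2 + 9*h + 180) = (h - 3)*(h - 2)*(h^3 + 2*h^2 - 23*h - 60) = (h - 3)*(h - 2)*(h + 3)*(h^2 - h - 20) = (h - 5)*(h - 3)*(h - 2)*(h + 3)*(h + 4)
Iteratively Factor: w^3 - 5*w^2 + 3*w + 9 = (w + 1)*(w^2 - 6*w + 9) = (w - 3)*(w + 1)*(w - 3)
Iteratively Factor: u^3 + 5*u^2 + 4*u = (u + 4)*(u^2 + u) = (u + 1)*(u + 4)*(u)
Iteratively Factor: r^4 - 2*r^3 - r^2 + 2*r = (r)*(r^3 - 2*r^2 - r + 2) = r*(r + 1)*(r^2 - 3*r + 2) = r*(r - 1)*(r + 1)*(r - 2)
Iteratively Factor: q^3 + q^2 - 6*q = (q)*(q^2 + q - 6) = q*(q - 2)*(q + 3)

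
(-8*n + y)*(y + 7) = -8*n*y - 56*n + y^2 + 7*y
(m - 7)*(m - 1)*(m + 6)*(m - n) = m^4 - m^3*n - 2*m^3 + 2*m^2*n - 41*m^2 + 41*m*n + 42*m - 42*n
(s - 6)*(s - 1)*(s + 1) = s^3 - 6*s^2 - s + 6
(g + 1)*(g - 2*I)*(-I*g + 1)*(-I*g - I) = -g^4 - 2*g^3 + I*g^3 - 3*g^2 + 2*I*g^2 - 4*g + I*g - 2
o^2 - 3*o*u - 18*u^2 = (o - 6*u)*(o + 3*u)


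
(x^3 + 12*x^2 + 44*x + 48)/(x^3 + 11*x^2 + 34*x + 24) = (x + 2)/(x + 1)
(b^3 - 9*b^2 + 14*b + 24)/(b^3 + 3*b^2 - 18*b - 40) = (b^2 - 5*b - 6)/(b^2 + 7*b + 10)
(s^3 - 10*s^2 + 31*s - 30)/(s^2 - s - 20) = (s^2 - 5*s + 6)/(s + 4)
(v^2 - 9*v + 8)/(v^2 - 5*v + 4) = (v - 8)/(v - 4)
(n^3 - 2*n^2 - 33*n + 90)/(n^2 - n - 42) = (n^2 - 8*n + 15)/(n - 7)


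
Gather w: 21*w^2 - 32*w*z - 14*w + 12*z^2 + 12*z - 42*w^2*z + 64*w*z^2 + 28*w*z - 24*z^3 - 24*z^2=w^2*(21 - 42*z) + w*(64*z^2 - 4*z - 14) - 24*z^3 - 12*z^2 + 12*z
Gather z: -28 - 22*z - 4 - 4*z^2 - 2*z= -4*z^2 - 24*z - 32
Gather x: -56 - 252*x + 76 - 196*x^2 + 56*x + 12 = -196*x^2 - 196*x + 32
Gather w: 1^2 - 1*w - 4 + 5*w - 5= 4*w - 8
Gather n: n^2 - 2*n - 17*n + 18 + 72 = n^2 - 19*n + 90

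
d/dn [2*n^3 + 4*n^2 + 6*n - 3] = 6*n^2 + 8*n + 6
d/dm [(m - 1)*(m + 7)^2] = (m + 7)*(3*m + 5)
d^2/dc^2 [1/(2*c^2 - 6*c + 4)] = (-c^2 + 3*c + (2*c - 3)^2 - 2)/(c^2 - 3*c + 2)^3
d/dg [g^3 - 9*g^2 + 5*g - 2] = 3*g^2 - 18*g + 5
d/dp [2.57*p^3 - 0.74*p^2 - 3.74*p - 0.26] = 7.71*p^2 - 1.48*p - 3.74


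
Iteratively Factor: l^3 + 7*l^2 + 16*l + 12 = (l + 3)*(l^2 + 4*l + 4) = (l + 2)*(l + 3)*(l + 2)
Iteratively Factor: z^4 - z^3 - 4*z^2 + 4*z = (z + 2)*(z^3 - 3*z^2 + 2*z) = (z - 2)*(z + 2)*(z^2 - z) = (z - 2)*(z - 1)*(z + 2)*(z)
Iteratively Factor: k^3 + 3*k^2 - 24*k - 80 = (k + 4)*(k^2 - k - 20) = (k + 4)^2*(k - 5)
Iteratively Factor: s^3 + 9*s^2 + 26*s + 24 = (s + 2)*(s^2 + 7*s + 12) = (s + 2)*(s + 3)*(s + 4)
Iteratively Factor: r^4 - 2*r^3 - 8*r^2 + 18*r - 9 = (r - 3)*(r^3 + r^2 - 5*r + 3) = (r - 3)*(r + 3)*(r^2 - 2*r + 1) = (r - 3)*(r - 1)*(r + 3)*(r - 1)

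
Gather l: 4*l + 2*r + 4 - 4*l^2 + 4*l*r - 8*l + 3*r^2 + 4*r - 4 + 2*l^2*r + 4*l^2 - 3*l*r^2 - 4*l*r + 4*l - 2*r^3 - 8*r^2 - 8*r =2*l^2*r - 3*l*r^2 - 2*r^3 - 5*r^2 - 2*r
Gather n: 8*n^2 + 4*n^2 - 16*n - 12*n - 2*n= 12*n^2 - 30*n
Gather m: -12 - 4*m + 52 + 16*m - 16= 12*m + 24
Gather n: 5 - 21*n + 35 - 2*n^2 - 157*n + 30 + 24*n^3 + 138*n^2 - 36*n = 24*n^3 + 136*n^2 - 214*n + 70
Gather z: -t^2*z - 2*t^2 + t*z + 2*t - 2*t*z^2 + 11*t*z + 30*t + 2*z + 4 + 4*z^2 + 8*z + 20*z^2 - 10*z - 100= -2*t^2 + 32*t + z^2*(24 - 2*t) + z*(-t^2 + 12*t) - 96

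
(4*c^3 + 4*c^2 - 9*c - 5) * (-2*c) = -8*c^4 - 8*c^3 + 18*c^2 + 10*c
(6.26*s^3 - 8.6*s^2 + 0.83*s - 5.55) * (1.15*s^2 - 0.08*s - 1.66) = 7.199*s^5 - 10.3908*s^4 - 8.7491*s^3 + 7.8271*s^2 - 0.9338*s + 9.213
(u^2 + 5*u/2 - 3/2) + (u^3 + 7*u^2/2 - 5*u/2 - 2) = u^3 + 9*u^2/2 - 7/2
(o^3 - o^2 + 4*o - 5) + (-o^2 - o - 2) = o^3 - 2*o^2 + 3*o - 7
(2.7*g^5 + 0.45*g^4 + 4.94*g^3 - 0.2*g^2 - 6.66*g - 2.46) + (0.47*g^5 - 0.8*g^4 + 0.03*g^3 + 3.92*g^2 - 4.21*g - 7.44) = 3.17*g^5 - 0.35*g^4 + 4.97*g^3 + 3.72*g^2 - 10.87*g - 9.9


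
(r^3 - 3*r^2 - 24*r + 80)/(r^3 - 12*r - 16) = (r^2 + r - 20)/(r^2 + 4*r + 4)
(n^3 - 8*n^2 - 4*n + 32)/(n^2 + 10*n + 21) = (n^3 - 8*n^2 - 4*n + 32)/(n^2 + 10*n + 21)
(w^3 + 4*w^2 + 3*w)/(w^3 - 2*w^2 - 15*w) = (w + 1)/(w - 5)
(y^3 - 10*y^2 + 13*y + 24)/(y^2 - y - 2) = (y^2 - 11*y + 24)/(y - 2)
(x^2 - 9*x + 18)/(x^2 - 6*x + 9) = (x - 6)/(x - 3)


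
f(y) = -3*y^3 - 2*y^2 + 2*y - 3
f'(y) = -9*y^2 - 4*y + 2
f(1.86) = -25.50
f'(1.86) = -36.58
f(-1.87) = 5.88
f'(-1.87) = -21.99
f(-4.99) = 309.97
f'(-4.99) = -202.14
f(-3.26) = 73.16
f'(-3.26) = -80.61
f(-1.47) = -0.73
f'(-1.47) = -11.57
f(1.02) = -6.22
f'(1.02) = -11.44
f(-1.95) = 7.74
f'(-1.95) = -24.42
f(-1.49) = -0.50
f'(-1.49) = -12.02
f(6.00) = -711.00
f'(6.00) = -346.00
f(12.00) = -5451.00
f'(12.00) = -1342.00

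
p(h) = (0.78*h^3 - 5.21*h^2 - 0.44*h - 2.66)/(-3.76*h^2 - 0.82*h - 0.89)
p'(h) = (7.52*h + 0.82)*(0.78*h^3 - 5.21*h^2 - 0.44*h - 2.66)/(-3.76*h^2 - 0.82*h - 0.89)^2 + (2.34*h^2 - 10.42*h - 0.44)/(-3.76*h^2 - 0.82*h - 0.89) = (-2.9328*h^4 - 1.2792*h^3 + 0.5352*h^2 - 10.7294*h - 1.7896)/(14.1376*h^4 + 6.1664*h^3 + 7.3652*h^2 + 1.4596*h + 0.7921)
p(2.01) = 1.03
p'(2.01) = -0.25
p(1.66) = 1.12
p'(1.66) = -0.29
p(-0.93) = 2.19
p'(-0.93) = 0.66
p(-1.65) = 2.01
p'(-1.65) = 0.01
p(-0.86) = 2.24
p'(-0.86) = 0.80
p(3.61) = 0.67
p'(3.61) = -0.21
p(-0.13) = 3.18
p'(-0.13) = -0.53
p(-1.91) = 2.01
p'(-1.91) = -0.06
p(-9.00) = 3.32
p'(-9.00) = -0.20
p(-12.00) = 3.94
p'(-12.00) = -0.21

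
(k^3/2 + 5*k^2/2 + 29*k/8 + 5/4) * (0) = 0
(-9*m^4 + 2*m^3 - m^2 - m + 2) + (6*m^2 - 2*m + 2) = -9*m^4 + 2*m^3 + 5*m^2 - 3*m + 4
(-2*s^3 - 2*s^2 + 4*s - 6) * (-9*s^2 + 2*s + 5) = 18*s^5 + 14*s^4 - 50*s^3 + 52*s^2 + 8*s - 30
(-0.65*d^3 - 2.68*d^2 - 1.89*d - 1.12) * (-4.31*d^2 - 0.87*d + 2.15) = 2.8015*d^5 + 12.1163*d^4 + 9.08*d^3 + 0.7095*d^2 - 3.0891*d - 2.408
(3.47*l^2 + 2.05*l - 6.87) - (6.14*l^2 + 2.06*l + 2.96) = -2.67*l^2 - 0.0100000000000002*l - 9.83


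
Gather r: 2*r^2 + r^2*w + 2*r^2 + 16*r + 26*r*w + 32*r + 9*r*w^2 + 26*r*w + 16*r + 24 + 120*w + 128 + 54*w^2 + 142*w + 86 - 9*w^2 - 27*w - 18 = r^2*(w + 4) + r*(9*w^2 + 52*w + 64) + 45*w^2 + 235*w + 220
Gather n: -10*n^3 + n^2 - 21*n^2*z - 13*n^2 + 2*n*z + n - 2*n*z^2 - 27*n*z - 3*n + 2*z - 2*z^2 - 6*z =-10*n^3 + n^2*(-21*z - 12) + n*(-2*z^2 - 25*z - 2) - 2*z^2 - 4*z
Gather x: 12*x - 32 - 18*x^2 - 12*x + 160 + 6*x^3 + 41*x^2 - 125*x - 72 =6*x^3 + 23*x^2 - 125*x + 56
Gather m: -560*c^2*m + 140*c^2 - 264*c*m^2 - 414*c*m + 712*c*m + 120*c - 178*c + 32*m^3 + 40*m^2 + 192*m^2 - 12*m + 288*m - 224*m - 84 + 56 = 140*c^2 - 58*c + 32*m^3 + m^2*(232 - 264*c) + m*(-560*c^2 + 298*c + 52) - 28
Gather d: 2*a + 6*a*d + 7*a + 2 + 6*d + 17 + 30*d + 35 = 9*a + d*(6*a + 36) + 54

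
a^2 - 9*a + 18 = (a - 6)*(a - 3)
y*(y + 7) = y^2 + 7*y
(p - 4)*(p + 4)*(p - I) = p^3 - I*p^2 - 16*p + 16*I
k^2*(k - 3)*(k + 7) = k^4 + 4*k^3 - 21*k^2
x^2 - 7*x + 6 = (x - 6)*(x - 1)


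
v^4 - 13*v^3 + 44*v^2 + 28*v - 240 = (v - 6)*(v - 5)*(v - 4)*(v + 2)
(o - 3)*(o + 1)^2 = o^3 - o^2 - 5*o - 3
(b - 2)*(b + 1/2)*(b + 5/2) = b^3 + b^2 - 19*b/4 - 5/2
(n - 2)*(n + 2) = n^2 - 4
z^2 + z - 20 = (z - 4)*(z + 5)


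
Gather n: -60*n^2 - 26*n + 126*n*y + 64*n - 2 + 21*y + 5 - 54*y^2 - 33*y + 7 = -60*n^2 + n*(126*y + 38) - 54*y^2 - 12*y + 10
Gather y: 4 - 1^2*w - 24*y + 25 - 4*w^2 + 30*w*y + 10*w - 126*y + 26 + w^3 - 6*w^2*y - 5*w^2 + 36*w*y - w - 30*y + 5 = w^3 - 9*w^2 + 8*w + y*(-6*w^2 + 66*w - 180) + 60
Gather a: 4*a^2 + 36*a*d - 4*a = 4*a^2 + a*(36*d - 4)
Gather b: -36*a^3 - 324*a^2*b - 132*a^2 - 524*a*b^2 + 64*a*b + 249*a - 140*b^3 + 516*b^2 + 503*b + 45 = -36*a^3 - 132*a^2 + 249*a - 140*b^3 + b^2*(516 - 524*a) + b*(-324*a^2 + 64*a + 503) + 45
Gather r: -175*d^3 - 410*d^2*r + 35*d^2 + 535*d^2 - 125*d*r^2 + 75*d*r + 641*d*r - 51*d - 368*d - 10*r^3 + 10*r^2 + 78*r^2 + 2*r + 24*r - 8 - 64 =-175*d^3 + 570*d^2 - 419*d - 10*r^3 + r^2*(88 - 125*d) + r*(-410*d^2 + 716*d + 26) - 72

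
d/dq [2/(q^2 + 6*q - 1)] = 4*(-q - 3)/(q^2 + 6*q - 1)^2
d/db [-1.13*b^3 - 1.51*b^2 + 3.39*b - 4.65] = -3.39*b^2 - 3.02*b + 3.39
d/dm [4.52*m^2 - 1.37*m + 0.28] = 9.04*m - 1.37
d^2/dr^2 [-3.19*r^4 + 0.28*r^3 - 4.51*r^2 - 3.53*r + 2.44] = -38.28*r^2 + 1.68*r - 9.02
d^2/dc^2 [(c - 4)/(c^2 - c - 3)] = 2*((5 - 3*c)*(-c^2 + c + 3) - (c - 4)*(2*c - 1)^2)/(-c^2 + c + 3)^3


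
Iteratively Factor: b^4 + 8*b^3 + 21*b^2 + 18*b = (b + 2)*(b^3 + 6*b^2 + 9*b) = b*(b + 2)*(b^2 + 6*b + 9) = b*(b + 2)*(b + 3)*(b + 3)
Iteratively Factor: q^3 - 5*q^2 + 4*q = (q - 4)*(q^2 - q) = (q - 4)*(q - 1)*(q)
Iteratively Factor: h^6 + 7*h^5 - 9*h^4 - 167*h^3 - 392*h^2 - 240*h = (h + 4)*(h^5 + 3*h^4 - 21*h^3 - 83*h^2 - 60*h) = (h + 3)*(h + 4)*(h^4 - 21*h^2 - 20*h) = h*(h + 3)*(h + 4)*(h^3 - 21*h - 20) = h*(h + 1)*(h + 3)*(h + 4)*(h^2 - h - 20) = h*(h - 5)*(h + 1)*(h + 3)*(h + 4)*(h + 4)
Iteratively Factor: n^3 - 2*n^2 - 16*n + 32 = (n - 2)*(n^2 - 16) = (n - 2)*(n + 4)*(n - 4)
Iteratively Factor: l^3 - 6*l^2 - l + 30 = (l - 3)*(l^2 - 3*l - 10) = (l - 5)*(l - 3)*(l + 2)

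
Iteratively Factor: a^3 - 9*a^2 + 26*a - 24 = (a - 4)*(a^2 - 5*a + 6) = (a - 4)*(a - 3)*(a - 2)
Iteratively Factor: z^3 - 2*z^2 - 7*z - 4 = (z + 1)*(z^2 - 3*z - 4) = (z + 1)^2*(z - 4)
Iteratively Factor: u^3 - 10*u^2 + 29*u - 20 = (u - 5)*(u^2 - 5*u + 4) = (u - 5)*(u - 1)*(u - 4)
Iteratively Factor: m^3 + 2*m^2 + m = (m + 1)*(m^2 + m) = (m + 1)^2*(m)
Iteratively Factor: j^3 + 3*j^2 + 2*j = (j)*(j^2 + 3*j + 2) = j*(j + 2)*(j + 1)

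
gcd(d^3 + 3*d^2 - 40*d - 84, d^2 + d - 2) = d + 2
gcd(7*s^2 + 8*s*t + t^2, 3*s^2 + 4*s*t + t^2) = s + t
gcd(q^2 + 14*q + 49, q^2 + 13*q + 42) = q + 7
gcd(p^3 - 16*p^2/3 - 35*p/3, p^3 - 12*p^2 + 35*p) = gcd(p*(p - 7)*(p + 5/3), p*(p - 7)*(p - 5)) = p^2 - 7*p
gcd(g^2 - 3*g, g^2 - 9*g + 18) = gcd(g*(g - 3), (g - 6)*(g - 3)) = g - 3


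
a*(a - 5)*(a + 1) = a^3 - 4*a^2 - 5*a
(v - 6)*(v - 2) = v^2 - 8*v + 12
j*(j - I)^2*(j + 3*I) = j^4 + I*j^3 + 5*j^2 - 3*I*j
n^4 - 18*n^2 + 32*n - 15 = (n - 3)*(n - 1)^2*(n + 5)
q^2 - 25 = (q - 5)*(q + 5)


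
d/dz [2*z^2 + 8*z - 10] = 4*z + 8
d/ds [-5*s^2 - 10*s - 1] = -10*s - 10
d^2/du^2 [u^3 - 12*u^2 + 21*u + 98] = 6*u - 24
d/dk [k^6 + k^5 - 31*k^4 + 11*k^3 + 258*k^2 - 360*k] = 6*k^5 + 5*k^4 - 124*k^3 + 33*k^2 + 516*k - 360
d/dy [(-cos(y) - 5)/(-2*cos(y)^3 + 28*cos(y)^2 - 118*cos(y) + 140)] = (-277*cos(y) + cos(2*y) + cos(3*y) + 731)*sin(y)/(4*(cos(y)^3 - 14*cos(y)^2 + 59*cos(y) - 70)^2)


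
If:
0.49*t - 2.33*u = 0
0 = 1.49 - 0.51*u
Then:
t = 13.89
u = 2.92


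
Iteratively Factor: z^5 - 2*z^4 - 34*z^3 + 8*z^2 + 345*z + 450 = (z + 3)*(z^4 - 5*z^3 - 19*z^2 + 65*z + 150) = (z - 5)*(z + 3)*(z^3 - 19*z - 30) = (z - 5)^2*(z + 3)*(z^2 + 5*z + 6) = (z - 5)^2*(z + 2)*(z + 3)*(z + 3)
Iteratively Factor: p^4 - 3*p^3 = (p)*(p^3 - 3*p^2) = p*(p - 3)*(p^2) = p^2*(p - 3)*(p)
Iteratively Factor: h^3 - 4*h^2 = (h)*(h^2 - 4*h) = h*(h - 4)*(h)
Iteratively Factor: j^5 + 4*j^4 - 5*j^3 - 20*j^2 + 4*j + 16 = (j + 2)*(j^4 + 2*j^3 - 9*j^2 - 2*j + 8) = (j + 2)*(j + 4)*(j^3 - 2*j^2 - j + 2) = (j + 1)*(j + 2)*(j + 4)*(j^2 - 3*j + 2) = (j - 1)*(j + 1)*(j + 2)*(j + 4)*(j - 2)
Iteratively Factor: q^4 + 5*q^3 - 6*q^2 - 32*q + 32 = (q - 1)*(q^3 + 6*q^2 - 32) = (q - 1)*(q + 4)*(q^2 + 2*q - 8) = (q - 2)*(q - 1)*(q + 4)*(q + 4)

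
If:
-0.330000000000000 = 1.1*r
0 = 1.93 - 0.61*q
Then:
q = 3.16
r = -0.30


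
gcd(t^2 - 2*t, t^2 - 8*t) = t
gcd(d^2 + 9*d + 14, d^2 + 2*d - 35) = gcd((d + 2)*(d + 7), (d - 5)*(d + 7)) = d + 7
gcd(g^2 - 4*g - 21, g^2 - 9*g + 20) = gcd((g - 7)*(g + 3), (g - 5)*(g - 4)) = 1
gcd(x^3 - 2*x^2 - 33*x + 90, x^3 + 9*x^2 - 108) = x^2 + 3*x - 18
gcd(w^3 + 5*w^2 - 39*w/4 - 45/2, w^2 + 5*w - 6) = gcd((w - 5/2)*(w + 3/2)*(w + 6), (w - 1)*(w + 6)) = w + 6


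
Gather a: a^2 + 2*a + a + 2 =a^2 + 3*a + 2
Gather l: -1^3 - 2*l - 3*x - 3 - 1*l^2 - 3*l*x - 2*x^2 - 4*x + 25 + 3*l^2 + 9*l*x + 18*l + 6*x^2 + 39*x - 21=2*l^2 + l*(6*x + 16) + 4*x^2 + 32*x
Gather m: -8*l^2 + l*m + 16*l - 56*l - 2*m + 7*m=-8*l^2 - 40*l + m*(l + 5)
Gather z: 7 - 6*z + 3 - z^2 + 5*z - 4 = -z^2 - z + 6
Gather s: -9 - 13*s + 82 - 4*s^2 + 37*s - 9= -4*s^2 + 24*s + 64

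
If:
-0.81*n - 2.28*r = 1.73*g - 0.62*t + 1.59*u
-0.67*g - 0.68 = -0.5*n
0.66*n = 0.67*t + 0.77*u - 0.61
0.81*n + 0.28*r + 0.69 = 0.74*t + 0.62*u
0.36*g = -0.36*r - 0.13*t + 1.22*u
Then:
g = 1.06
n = 2.79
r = -1.13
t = 3.28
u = 0.33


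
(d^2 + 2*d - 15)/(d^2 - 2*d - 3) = (d + 5)/(d + 1)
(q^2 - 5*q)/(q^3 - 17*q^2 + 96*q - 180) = q/(q^2 - 12*q + 36)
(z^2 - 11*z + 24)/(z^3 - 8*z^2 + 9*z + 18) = (z - 8)/(z^2 - 5*z - 6)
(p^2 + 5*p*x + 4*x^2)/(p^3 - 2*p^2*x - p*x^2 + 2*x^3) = (p + 4*x)/(p^2 - 3*p*x + 2*x^2)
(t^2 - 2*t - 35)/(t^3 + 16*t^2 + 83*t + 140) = (t - 7)/(t^2 + 11*t + 28)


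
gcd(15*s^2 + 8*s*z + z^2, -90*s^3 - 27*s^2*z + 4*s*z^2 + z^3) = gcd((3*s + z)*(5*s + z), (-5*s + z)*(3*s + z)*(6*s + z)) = 3*s + z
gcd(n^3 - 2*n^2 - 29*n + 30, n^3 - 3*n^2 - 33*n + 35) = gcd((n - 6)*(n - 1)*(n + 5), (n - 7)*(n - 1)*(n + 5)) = n^2 + 4*n - 5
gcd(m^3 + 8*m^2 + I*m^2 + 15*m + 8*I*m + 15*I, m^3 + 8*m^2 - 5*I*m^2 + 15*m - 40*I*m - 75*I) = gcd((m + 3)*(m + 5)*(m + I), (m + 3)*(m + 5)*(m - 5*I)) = m^2 + 8*m + 15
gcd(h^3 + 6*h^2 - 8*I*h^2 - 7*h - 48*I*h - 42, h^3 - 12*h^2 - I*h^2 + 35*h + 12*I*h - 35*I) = h - I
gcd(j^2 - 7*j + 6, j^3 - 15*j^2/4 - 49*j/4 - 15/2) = j - 6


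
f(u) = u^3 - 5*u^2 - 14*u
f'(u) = 3*u^2 - 10*u - 14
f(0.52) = -8.49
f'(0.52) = -18.39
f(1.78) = -35.12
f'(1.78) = -22.29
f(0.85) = -14.90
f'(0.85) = -20.33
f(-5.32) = -217.60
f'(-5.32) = 124.11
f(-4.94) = -173.41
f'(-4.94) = 108.61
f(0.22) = -3.31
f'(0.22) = -16.05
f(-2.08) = -1.51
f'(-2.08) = 19.78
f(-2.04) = -0.74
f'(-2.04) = 18.88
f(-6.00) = -312.00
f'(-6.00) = 154.00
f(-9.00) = -1008.00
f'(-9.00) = 319.00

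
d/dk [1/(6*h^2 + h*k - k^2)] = (-h + 2*k)/(6*h^2 + h*k - k^2)^2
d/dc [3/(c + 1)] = -3/(c + 1)^2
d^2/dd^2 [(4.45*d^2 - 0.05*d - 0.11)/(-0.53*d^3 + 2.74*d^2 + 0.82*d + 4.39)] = (-2.50001*d^6 + 0.084270000000032*d^5 - 11.668692*d^4 - 126.718542*d^3 + 327.22782*d^2 - 0.590069999999996*d - 174.380034)/(0.148877*d^9 - 2.308998*d^8 + 11.24607*d^7 - 17.125453*d^6 + 20.851368*d^5 - 92.954856*d^4 - 29.089441*d^3 - 167.27217*d^2 - 47.409366*d - 84.604519)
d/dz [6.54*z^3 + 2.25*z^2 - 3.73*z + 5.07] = 19.62*z^2 + 4.5*z - 3.73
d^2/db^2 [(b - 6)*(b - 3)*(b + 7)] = 6*b - 4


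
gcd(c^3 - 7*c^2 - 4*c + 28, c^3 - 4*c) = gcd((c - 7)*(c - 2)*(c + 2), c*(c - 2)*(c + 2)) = c^2 - 4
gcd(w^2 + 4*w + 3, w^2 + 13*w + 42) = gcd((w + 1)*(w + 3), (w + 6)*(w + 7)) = 1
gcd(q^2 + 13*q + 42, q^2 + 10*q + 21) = q + 7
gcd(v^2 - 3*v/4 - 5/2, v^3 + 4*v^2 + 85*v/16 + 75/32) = v + 5/4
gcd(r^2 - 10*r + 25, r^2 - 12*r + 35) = r - 5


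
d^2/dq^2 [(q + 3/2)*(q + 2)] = 2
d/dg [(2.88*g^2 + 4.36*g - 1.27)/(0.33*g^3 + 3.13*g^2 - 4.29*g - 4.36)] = (-0.9504*g^4 - 2.8776*g^3 - 24.7447*g^2 - 17.1634*g - 24.4579)/(0.1089*g^6 + 2.0658*g^5 + 6.9655*g^4 - 29.733*g^3 - 8.8895*g^2 + 37.4088*g + 19.0096)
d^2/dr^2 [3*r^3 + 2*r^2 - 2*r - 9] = 18*r + 4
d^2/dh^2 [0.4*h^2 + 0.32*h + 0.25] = 0.800000000000000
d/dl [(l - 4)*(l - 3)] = 2*l - 7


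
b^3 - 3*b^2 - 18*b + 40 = (b - 5)*(b - 2)*(b + 4)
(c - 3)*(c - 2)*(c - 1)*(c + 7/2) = c^4 - 5*c^3/2 - 10*c^2 + 65*c/2 - 21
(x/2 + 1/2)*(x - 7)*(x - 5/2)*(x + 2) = x^4/2 - 13*x^3/4 - 9*x^2/2 + 67*x/4 + 35/2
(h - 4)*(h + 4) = h^2 - 16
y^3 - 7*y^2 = y^2*(y - 7)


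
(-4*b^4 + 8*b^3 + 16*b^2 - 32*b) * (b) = -4*b^5 + 8*b^4 + 16*b^3 - 32*b^2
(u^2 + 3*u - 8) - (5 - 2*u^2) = 3*u^2 + 3*u - 13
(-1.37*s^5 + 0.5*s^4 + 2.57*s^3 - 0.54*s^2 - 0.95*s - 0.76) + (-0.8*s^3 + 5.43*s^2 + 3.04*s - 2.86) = -1.37*s^5 + 0.5*s^4 + 1.77*s^3 + 4.89*s^2 + 2.09*s - 3.62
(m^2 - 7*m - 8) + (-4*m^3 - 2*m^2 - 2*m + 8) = -4*m^3 - m^2 - 9*m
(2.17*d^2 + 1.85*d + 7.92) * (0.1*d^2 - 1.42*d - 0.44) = 0.217*d^4 - 2.8964*d^3 - 2.7898*d^2 - 12.0604*d - 3.4848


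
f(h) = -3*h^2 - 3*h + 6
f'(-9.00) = 51.00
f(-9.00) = -210.00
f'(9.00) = -57.00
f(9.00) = -264.00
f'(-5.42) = 29.52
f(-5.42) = -65.87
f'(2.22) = -16.32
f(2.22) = -15.45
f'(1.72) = -13.32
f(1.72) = -8.04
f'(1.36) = -11.16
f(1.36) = -3.63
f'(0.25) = -4.50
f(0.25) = 5.06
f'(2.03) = -15.18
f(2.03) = -12.45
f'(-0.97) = 2.82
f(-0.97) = 6.09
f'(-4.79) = 25.74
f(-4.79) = -48.46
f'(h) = -6*h - 3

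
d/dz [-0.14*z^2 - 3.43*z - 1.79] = -0.28*z - 3.43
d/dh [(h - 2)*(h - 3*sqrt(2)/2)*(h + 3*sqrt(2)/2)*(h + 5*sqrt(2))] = 4*h^3 - 6*h^2 + 15*sqrt(2)*h^2 - 20*sqrt(2)*h - 9*h - 45*sqrt(2)/2 + 9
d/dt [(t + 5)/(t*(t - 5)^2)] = (-2*t^2 - 15*t + 25)/(t^2*(t^3 - 15*t^2 + 75*t - 125))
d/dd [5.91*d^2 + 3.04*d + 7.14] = 11.82*d + 3.04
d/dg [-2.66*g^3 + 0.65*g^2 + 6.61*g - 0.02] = -7.98*g^2 + 1.3*g + 6.61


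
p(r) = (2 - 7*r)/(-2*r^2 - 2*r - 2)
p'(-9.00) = -0.06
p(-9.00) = -0.45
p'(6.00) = -0.06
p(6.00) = 0.47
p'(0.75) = 0.75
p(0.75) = 0.70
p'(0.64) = 1.03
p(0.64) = 0.60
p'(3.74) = -0.11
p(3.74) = 0.65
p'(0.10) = 3.79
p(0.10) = -0.59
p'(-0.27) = 5.75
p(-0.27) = -2.42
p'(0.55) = 1.32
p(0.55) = 0.50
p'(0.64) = 1.03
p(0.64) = 0.60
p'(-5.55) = -0.17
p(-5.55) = -0.78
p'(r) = (2 - 7*r)*(4*r + 2)/(-2*r^2 - 2*r - 2)^2 - 7/(-2*r^2 - 2*r - 2) = (7*r^2 + 7*r - (2*r + 1)*(7*r - 2) + 7)/(2*(r^2 + r + 1)^2)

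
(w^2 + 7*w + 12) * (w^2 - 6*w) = w^4 + w^3 - 30*w^2 - 72*w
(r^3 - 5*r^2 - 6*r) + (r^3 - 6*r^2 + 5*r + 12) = 2*r^3 - 11*r^2 - r + 12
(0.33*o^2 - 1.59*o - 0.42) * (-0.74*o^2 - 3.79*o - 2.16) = -0.2442*o^4 - 0.0741000000000001*o^3 + 5.6241*o^2 + 5.0262*o + 0.9072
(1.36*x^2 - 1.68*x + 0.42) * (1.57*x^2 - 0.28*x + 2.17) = 2.1352*x^4 - 3.0184*x^3 + 4.081*x^2 - 3.7632*x + 0.9114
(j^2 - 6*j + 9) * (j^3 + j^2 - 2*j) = j^5 - 5*j^4 + j^3 + 21*j^2 - 18*j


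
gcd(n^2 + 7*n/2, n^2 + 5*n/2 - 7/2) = n + 7/2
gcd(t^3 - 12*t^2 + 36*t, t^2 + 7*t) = t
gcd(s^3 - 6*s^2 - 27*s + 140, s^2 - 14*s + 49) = s - 7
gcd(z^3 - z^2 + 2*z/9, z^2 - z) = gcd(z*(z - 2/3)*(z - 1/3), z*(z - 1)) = z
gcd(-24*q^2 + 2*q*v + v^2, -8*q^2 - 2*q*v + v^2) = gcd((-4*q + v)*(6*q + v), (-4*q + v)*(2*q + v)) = 4*q - v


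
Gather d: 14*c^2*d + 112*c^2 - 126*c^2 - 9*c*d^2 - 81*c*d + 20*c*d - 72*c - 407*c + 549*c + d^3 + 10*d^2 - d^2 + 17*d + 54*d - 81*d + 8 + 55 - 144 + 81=-14*c^2 + 70*c + d^3 + d^2*(9 - 9*c) + d*(14*c^2 - 61*c - 10)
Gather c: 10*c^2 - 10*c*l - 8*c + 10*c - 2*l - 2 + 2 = 10*c^2 + c*(2 - 10*l) - 2*l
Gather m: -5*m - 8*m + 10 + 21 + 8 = 39 - 13*m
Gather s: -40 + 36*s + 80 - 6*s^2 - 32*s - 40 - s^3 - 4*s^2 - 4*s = -s^3 - 10*s^2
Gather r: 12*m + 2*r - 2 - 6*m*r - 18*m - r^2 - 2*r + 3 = -6*m*r - 6*m - r^2 + 1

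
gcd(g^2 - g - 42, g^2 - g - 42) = g^2 - g - 42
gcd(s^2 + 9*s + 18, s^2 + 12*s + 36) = s + 6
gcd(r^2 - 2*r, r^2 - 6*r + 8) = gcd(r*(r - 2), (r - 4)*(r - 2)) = r - 2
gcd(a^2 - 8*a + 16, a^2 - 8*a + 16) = a^2 - 8*a + 16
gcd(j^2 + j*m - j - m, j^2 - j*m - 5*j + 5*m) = 1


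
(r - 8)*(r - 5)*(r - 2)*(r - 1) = r^4 - 16*r^3 + 81*r^2 - 146*r + 80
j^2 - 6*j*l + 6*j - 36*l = (j + 6)*(j - 6*l)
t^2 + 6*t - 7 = (t - 1)*(t + 7)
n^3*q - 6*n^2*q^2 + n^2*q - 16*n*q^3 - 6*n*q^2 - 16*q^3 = (n - 8*q)*(n + 2*q)*(n*q + q)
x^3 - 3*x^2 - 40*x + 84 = (x - 7)*(x - 2)*(x + 6)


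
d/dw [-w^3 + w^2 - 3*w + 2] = -3*w^2 + 2*w - 3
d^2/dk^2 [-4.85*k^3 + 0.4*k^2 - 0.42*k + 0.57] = 0.8 - 29.1*k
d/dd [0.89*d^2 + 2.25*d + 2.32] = 1.78*d + 2.25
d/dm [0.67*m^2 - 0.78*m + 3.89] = 1.34*m - 0.78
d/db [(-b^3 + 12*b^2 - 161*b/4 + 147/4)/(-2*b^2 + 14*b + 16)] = (4*b^4 - 56*b^3 + 79*b^2 + 1062*b - 2317)/(8*(b^4 - 14*b^3 + 33*b^2 + 112*b + 64))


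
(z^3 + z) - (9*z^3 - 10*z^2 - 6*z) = -8*z^3 + 10*z^2 + 7*z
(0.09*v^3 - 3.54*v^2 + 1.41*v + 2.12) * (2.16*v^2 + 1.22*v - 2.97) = 0.1944*v^5 - 7.5366*v^4 - 1.5405*v^3 + 16.8132*v^2 - 1.6013*v - 6.2964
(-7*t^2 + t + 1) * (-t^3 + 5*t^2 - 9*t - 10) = 7*t^5 - 36*t^4 + 67*t^3 + 66*t^2 - 19*t - 10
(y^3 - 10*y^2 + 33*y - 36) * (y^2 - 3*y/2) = y^5 - 23*y^4/2 + 48*y^3 - 171*y^2/2 + 54*y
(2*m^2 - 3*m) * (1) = 2*m^2 - 3*m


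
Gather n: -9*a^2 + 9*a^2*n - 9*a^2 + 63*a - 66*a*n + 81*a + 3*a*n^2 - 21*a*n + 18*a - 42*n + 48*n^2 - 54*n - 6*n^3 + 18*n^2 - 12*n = -18*a^2 + 162*a - 6*n^3 + n^2*(3*a + 66) + n*(9*a^2 - 87*a - 108)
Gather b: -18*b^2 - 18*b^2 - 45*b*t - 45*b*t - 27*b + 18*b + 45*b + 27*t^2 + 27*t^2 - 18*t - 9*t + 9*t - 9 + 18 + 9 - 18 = -36*b^2 + b*(36 - 90*t) + 54*t^2 - 18*t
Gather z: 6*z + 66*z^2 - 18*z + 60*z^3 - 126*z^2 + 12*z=60*z^3 - 60*z^2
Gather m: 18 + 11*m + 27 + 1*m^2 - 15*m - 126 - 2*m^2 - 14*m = -m^2 - 18*m - 81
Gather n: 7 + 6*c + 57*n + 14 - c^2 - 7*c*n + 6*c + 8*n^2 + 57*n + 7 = -c^2 + 12*c + 8*n^2 + n*(114 - 7*c) + 28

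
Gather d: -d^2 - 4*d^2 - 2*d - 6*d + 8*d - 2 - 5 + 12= 5 - 5*d^2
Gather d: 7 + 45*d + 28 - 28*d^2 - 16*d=-28*d^2 + 29*d + 35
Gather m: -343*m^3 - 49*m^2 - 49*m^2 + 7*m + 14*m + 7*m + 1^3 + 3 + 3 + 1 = -343*m^3 - 98*m^2 + 28*m + 8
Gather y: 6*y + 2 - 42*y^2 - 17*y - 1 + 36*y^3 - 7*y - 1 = 36*y^3 - 42*y^2 - 18*y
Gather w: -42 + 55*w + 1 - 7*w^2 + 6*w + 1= -7*w^2 + 61*w - 40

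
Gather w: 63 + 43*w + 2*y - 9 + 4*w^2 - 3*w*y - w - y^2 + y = 4*w^2 + w*(42 - 3*y) - y^2 + 3*y + 54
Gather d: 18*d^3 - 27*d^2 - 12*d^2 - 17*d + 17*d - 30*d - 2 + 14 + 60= 18*d^3 - 39*d^2 - 30*d + 72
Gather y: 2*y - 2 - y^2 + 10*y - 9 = -y^2 + 12*y - 11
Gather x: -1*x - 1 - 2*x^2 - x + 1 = -2*x^2 - 2*x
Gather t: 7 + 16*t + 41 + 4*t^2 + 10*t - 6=4*t^2 + 26*t + 42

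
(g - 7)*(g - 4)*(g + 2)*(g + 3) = g^4 - 6*g^3 - 21*g^2 + 74*g + 168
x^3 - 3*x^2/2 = x^2*(x - 3/2)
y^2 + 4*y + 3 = (y + 1)*(y + 3)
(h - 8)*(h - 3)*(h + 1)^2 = h^4 - 9*h^3 + 3*h^2 + 37*h + 24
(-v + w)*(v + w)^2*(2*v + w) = -2*v^4 - 3*v^3*w + v^2*w^2 + 3*v*w^3 + w^4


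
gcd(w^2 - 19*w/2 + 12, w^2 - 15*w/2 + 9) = w - 3/2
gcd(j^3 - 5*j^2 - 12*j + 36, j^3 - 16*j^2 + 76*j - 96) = j^2 - 8*j + 12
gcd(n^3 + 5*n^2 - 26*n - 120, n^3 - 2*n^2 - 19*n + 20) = n^2 - n - 20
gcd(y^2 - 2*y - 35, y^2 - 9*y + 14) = y - 7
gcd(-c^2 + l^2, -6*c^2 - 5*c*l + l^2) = c + l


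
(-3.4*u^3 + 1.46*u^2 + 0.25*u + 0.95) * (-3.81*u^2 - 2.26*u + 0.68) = 12.954*u^5 + 2.1214*u^4 - 6.5641*u^3 - 3.1917*u^2 - 1.977*u + 0.646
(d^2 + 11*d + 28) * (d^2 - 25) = d^4 + 11*d^3 + 3*d^2 - 275*d - 700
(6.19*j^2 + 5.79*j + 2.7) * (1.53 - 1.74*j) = -10.7706*j^3 - 0.603899999999999*j^2 + 4.1607*j + 4.131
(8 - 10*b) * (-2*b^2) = 20*b^3 - 16*b^2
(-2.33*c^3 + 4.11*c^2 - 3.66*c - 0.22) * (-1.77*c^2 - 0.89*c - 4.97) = 4.1241*c^5 - 5.201*c^4 + 14.4004*c^3 - 16.7799*c^2 + 18.386*c + 1.0934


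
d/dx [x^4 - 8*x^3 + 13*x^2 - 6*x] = 4*x^3 - 24*x^2 + 26*x - 6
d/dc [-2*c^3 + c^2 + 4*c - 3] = -6*c^2 + 2*c + 4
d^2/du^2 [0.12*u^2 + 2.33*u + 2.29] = 0.240000000000000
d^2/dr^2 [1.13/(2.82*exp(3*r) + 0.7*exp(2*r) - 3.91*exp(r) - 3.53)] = ((-28.6794*exp(2*r) - 3.164*exp(r) + 4.4183)*(2.82*exp(3*r) + 0.7*exp(2*r) - 3.91*exp(r) - 3.53) + 1.13*(8.46*exp(2*r) + 1.4*exp(r) - 3.91)*(16.92*exp(2*r) + 2.8*exp(r) - 7.82)*exp(r))*exp(r)/(2.82*exp(3*r) + 0.7*exp(2*r) - 3.91*exp(r) - 3.53)^3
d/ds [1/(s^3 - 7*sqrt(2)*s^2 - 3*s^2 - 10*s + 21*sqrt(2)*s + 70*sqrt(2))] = (-3*s^2 + 6*s + 14*sqrt(2)*s - 21*sqrt(2) + 10)/(s^3 - 7*sqrt(2)*s^2 - 3*s^2 - 10*s + 21*sqrt(2)*s + 70*sqrt(2))^2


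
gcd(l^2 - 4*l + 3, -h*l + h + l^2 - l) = l - 1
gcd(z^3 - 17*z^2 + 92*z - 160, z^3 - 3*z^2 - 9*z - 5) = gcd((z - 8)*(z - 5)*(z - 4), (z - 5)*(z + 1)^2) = z - 5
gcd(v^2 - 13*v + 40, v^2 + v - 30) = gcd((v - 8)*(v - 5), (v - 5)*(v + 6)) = v - 5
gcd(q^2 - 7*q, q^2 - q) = q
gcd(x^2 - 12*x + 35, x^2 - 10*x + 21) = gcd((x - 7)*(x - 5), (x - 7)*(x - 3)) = x - 7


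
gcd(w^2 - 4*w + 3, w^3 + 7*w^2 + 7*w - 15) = w - 1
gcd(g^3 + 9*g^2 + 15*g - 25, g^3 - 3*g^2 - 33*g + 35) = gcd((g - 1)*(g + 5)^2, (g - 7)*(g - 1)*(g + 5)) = g^2 + 4*g - 5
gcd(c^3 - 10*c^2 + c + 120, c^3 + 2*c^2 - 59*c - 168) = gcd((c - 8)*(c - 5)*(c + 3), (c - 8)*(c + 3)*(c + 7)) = c^2 - 5*c - 24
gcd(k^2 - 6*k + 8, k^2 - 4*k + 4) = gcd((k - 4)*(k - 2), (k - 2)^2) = k - 2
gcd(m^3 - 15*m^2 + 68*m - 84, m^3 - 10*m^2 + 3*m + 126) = m^2 - 13*m + 42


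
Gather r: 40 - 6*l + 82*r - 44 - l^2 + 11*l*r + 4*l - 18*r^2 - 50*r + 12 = -l^2 - 2*l - 18*r^2 + r*(11*l + 32) + 8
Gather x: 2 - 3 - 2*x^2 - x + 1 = -2*x^2 - x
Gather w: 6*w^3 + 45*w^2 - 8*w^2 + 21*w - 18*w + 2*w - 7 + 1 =6*w^3 + 37*w^2 + 5*w - 6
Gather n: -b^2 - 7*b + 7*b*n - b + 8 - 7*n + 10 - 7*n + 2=-b^2 - 8*b + n*(7*b - 14) + 20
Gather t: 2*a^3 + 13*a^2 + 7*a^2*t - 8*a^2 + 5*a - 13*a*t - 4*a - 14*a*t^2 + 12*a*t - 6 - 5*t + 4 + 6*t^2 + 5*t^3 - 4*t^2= 2*a^3 + 5*a^2 + a + 5*t^3 + t^2*(2 - 14*a) + t*(7*a^2 - a - 5) - 2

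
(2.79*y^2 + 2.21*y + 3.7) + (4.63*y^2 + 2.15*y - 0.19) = 7.42*y^2 + 4.36*y + 3.51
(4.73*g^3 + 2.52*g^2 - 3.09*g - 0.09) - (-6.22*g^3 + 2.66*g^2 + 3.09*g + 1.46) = 10.95*g^3 - 0.14*g^2 - 6.18*g - 1.55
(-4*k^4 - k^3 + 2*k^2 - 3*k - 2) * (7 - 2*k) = 8*k^5 - 26*k^4 - 11*k^3 + 20*k^2 - 17*k - 14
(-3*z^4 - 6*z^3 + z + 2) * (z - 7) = -3*z^5 + 15*z^4 + 42*z^3 + z^2 - 5*z - 14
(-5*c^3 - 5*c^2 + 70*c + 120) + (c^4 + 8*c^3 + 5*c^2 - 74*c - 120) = c^4 + 3*c^3 - 4*c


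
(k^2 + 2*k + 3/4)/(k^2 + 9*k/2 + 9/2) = (k + 1/2)/(k + 3)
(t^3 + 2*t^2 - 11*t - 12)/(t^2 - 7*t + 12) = (t^2 + 5*t + 4)/(t - 4)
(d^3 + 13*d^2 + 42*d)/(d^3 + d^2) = (d^2 + 13*d + 42)/(d*(d + 1))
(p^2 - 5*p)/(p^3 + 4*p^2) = (p - 5)/(p*(p + 4))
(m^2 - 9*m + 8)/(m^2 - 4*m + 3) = (m - 8)/(m - 3)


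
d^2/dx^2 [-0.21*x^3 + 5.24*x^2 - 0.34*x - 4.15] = 10.48 - 1.26*x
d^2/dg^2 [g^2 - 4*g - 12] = 2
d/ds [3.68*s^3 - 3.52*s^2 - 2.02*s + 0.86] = 11.04*s^2 - 7.04*s - 2.02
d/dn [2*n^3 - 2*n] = 6*n^2 - 2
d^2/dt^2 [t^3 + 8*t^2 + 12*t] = 6*t + 16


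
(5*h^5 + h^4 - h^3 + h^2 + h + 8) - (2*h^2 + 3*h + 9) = 5*h^5 + h^4 - h^3 - h^2 - 2*h - 1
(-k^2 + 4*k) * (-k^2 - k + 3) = k^4 - 3*k^3 - 7*k^2 + 12*k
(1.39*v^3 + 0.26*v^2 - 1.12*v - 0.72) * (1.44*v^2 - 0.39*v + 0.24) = 2.0016*v^5 - 0.1677*v^4 - 1.3806*v^3 - 0.5376*v^2 + 0.012*v - 0.1728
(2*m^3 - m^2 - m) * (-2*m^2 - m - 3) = -4*m^5 - 3*m^3 + 4*m^2 + 3*m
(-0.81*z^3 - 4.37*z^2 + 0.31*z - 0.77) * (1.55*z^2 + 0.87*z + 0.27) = -1.2555*z^5 - 7.4782*z^4 - 3.5401*z^3 - 2.1037*z^2 - 0.5862*z - 0.2079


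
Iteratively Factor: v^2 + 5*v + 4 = (v + 1)*(v + 4)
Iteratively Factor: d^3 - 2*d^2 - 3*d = (d + 1)*(d^2 - 3*d) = (d - 3)*(d + 1)*(d)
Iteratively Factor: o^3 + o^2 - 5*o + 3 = (o - 1)*(o^2 + 2*o - 3) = (o - 1)*(o + 3)*(o - 1)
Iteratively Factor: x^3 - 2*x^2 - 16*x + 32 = (x + 4)*(x^2 - 6*x + 8) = (x - 2)*(x + 4)*(x - 4)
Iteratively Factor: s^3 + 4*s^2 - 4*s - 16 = (s + 4)*(s^2 - 4) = (s + 2)*(s + 4)*(s - 2)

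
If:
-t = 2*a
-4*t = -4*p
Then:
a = -t/2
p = t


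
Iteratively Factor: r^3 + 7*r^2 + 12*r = (r)*(r^2 + 7*r + 12) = r*(r + 3)*(r + 4)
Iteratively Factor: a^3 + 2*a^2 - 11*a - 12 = (a + 4)*(a^2 - 2*a - 3) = (a - 3)*(a + 4)*(a + 1)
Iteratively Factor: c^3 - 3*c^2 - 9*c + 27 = (c - 3)*(c^2 - 9) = (c - 3)*(c + 3)*(c - 3)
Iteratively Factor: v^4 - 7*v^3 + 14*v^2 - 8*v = (v - 4)*(v^3 - 3*v^2 + 2*v) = v*(v - 4)*(v^2 - 3*v + 2) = v*(v - 4)*(v - 2)*(v - 1)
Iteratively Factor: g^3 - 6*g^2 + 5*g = (g)*(g^2 - 6*g + 5) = g*(g - 5)*(g - 1)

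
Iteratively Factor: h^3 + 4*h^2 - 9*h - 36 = (h + 4)*(h^2 - 9) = (h - 3)*(h + 4)*(h + 3)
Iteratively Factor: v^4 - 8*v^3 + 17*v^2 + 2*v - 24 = (v - 3)*(v^3 - 5*v^2 + 2*v + 8) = (v - 3)*(v - 2)*(v^2 - 3*v - 4) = (v - 4)*(v - 3)*(v - 2)*(v + 1)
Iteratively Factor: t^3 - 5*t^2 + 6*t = (t)*(t^2 - 5*t + 6) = t*(t - 3)*(t - 2)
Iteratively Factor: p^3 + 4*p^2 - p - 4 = (p + 1)*(p^2 + 3*p - 4) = (p + 1)*(p + 4)*(p - 1)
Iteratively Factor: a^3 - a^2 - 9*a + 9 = (a + 3)*(a^2 - 4*a + 3) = (a - 1)*(a + 3)*(a - 3)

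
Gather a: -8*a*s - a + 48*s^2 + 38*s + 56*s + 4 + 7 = a*(-8*s - 1) + 48*s^2 + 94*s + 11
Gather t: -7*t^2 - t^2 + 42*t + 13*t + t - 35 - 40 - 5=-8*t^2 + 56*t - 80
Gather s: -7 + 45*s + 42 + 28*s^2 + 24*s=28*s^2 + 69*s + 35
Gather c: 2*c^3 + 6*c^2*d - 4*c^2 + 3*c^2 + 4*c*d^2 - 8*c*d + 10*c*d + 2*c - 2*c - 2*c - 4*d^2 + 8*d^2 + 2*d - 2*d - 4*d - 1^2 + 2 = 2*c^3 + c^2*(6*d - 1) + c*(4*d^2 + 2*d - 2) + 4*d^2 - 4*d + 1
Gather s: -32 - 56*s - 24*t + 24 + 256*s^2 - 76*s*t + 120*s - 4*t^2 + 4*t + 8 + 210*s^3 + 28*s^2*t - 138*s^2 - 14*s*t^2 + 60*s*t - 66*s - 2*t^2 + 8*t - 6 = 210*s^3 + s^2*(28*t + 118) + s*(-14*t^2 - 16*t - 2) - 6*t^2 - 12*t - 6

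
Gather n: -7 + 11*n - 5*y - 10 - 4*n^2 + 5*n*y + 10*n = -4*n^2 + n*(5*y + 21) - 5*y - 17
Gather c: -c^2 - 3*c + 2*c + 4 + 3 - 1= -c^2 - c + 6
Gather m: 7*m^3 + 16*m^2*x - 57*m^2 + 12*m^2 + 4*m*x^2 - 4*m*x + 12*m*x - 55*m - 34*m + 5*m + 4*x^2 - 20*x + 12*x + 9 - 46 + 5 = 7*m^3 + m^2*(16*x - 45) + m*(4*x^2 + 8*x - 84) + 4*x^2 - 8*x - 32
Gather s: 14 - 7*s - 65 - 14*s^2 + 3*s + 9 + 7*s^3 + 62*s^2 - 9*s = 7*s^3 + 48*s^2 - 13*s - 42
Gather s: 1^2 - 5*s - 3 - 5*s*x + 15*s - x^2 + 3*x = s*(10 - 5*x) - x^2 + 3*x - 2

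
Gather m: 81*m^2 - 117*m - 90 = 81*m^2 - 117*m - 90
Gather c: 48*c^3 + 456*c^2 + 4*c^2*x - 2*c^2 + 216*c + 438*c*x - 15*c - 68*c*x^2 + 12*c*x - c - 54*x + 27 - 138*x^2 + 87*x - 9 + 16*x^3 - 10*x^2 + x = 48*c^3 + c^2*(4*x + 454) + c*(-68*x^2 + 450*x + 200) + 16*x^3 - 148*x^2 + 34*x + 18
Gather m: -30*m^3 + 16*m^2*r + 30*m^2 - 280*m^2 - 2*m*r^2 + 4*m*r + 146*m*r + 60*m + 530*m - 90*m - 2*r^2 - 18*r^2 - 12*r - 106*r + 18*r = -30*m^3 + m^2*(16*r - 250) + m*(-2*r^2 + 150*r + 500) - 20*r^2 - 100*r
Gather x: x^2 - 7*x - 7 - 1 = x^2 - 7*x - 8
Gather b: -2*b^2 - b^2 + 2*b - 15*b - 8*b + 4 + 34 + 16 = -3*b^2 - 21*b + 54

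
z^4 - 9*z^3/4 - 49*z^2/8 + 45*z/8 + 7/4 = (z - 7/2)*(z - 1)*(z + 1/4)*(z + 2)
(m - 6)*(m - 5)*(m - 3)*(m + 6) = m^4 - 8*m^3 - 21*m^2 + 288*m - 540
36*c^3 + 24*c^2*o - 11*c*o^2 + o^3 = (-6*c + o)^2*(c + o)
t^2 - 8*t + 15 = (t - 5)*(t - 3)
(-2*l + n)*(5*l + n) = -10*l^2 + 3*l*n + n^2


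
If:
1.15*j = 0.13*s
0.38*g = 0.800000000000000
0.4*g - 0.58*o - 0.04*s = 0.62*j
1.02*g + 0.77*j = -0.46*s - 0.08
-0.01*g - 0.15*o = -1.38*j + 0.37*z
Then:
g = 2.11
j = -0.46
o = 2.22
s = -4.07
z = -2.68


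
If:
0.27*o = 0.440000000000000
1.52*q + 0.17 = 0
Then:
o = 1.63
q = -0.11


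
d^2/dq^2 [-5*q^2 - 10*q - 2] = -10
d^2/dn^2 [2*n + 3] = 0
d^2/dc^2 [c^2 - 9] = 2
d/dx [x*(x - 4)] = 2*x - 4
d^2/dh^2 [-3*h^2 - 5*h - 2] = -6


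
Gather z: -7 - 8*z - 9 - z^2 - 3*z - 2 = -z^2 - 11*z - 18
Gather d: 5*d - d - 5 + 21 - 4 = 4*d + 12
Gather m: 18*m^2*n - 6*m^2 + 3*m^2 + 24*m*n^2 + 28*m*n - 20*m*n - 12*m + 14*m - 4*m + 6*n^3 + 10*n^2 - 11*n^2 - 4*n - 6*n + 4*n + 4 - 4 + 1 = m^2*(18*n - 3) + m*(24*n^2 + 8*n - 2) + 6*n^3 - n^2 - 6*n + 1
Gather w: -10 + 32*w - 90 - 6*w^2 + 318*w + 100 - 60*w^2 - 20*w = -66*w^2 + 330*w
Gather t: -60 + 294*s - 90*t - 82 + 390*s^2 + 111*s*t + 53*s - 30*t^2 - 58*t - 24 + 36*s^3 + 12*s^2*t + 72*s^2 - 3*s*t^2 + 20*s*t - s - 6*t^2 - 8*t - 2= 36*s^3 + 462*s^2 + 346*s + t^2*(-3*s - 36) + t*(12*s^2 + 131*s - 156) - 168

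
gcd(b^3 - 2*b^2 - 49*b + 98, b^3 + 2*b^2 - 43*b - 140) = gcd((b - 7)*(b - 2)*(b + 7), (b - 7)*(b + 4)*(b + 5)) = b - 7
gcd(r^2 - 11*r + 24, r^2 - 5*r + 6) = r - 3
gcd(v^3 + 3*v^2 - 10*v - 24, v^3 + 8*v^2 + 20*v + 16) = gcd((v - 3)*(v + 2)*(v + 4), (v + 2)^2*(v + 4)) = v^2 + 6*v + 8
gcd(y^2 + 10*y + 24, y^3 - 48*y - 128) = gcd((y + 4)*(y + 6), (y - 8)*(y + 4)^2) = y + 4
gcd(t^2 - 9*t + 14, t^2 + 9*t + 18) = 1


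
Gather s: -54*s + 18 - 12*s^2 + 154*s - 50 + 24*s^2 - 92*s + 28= 12*s^2 + 8*s - 4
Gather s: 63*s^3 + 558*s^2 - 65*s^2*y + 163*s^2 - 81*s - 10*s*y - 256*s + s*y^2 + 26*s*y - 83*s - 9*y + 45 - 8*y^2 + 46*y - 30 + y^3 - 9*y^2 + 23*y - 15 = 63*s^3 + s^2*(721 - 65*y) + s*(y^2 + 16*y - 420) + y^3 - 17*y^2 + 60*y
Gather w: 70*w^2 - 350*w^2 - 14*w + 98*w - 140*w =-280*w^2 - 56*w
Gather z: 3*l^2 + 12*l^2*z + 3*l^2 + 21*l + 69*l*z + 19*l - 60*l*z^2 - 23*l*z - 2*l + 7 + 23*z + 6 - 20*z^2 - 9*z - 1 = 6*l^2 + 38*l + z^2*(-60*l - 20) + z*(12*l^2 + 46*l + 14) + 12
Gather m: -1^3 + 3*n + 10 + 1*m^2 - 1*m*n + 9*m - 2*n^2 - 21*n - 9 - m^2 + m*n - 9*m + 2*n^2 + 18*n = 0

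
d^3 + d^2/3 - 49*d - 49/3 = (d - 7)*(d + 1/3)*(d + 7)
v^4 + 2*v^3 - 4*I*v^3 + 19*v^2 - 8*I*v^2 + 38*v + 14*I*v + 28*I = (v + 2)*(v - 7*I)*(v + I)*(v + 2*I)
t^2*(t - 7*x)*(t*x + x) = t^4*x - 7*t^3*x^2 + t^3*x - 7*t^2*x^2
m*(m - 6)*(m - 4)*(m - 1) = m^4 - 11*m^3 + 34*m^2 - 24*m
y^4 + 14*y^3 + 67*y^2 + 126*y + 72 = (y + 1)*(y + 3)*(y + 4)*(y + 6)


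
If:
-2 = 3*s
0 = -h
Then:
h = 0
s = -2/3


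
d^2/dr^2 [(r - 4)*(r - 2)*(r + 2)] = 6*r - 8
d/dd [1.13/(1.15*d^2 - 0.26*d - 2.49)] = (0.2938 - 2.599*d)/(-1.15*d^2 + 0.26*d + 2.49)^2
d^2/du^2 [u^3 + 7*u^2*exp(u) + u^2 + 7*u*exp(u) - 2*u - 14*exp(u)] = 7*u^2*exp(u) + 35*u*exp(u) + 6*u + 14*exp(u) + 2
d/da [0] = 0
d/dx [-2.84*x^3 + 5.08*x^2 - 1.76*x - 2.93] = -8.52*x^2 + 10.16*x - 1.76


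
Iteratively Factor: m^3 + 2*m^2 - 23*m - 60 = (m + 3)*(m^2 - m - 20) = (m - 5)*(m + 3)*(m + 4)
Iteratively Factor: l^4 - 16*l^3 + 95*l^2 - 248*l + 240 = (l - 4)*(l^3 - 12*l^2 + 47*l - 60) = (l - 4)^2*(l^2 - 8*l + 15) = (l - 4)^2*(l - 3)*(l - 5)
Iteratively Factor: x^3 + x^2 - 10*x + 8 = (x + 4)*(x^2 - 3*x + 2) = (x - 1)*(x + 4)*(x - 2)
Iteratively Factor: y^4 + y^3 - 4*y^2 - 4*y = (y - 2)*(y^3 + 3*y^2 + 2*y) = y*(y - 2)*(y^2 + 3*y + 2) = y*(y - 2)*(y + 2)*(y + 1)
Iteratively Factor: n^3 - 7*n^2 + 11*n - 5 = (n - 5)*(n^2 - 2*n + 1) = (n - 5)*(n - 1)*(n - 1)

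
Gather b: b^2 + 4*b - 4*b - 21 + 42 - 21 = b^2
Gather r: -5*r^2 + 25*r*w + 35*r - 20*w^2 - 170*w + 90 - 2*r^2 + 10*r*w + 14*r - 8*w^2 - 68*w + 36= -7*r^2 + r*(35*w + 49) - 28*w^2 - 238*w + 126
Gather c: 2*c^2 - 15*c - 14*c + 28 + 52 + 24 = 2*c^2 - 29*c + 104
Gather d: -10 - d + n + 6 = -d + n - 4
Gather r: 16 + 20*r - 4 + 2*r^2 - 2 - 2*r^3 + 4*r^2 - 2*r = -2*r^3 + 6*r^2 + 18*r + 10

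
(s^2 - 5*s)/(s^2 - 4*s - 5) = s/(s + 1)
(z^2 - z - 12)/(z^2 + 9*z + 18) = (z - 4)/(z + 6)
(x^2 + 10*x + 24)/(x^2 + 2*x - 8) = (x + 6)/(x - 2)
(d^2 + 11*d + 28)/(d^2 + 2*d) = (d^2 + 11*d + 28)/(d*(d + 2))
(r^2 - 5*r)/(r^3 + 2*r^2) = (r - 5)/(r*(r + 2))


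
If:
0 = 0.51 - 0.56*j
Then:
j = 0.91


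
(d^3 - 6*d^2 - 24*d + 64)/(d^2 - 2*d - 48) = (d^2 + 2*d - 8)/(d + 6)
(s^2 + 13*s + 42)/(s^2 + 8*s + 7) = (s + 6)/(s + 1)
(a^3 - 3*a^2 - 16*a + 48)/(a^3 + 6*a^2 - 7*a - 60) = (a - 4)/(a + 5)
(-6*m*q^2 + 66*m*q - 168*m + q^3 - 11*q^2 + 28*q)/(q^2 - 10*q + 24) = (-6*m*q + 42*m + q^2 - 7*q)/(q - 6)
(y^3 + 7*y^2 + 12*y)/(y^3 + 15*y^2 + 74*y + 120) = y*(y + 3)/(y^2 + 11*y + 30)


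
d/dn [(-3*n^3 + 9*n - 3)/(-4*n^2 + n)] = 3*(4*n^4 - 2*n^3 + 12*n^2 - 8*n + 1)/(n^2*(16*n^2 - 8*n + 1))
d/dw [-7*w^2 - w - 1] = -14*w - 1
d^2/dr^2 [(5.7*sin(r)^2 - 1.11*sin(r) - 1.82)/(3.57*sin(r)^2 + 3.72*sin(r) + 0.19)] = (89.845119*sin(r)^5 + 14.6279879999999*sin(r)^4 - 123.783012*sin(r)^3 - 143.731932*sin(r)^2 - 141.750795*sin(r) - 45.922128)/(45.499293*sin(r)^6 + 142.233084*sin(r)^5 + 155.473857*sin(r)^4 + 66.618504*sin(r)^3 + 8.274519*sin(r)^2 + 0.402876*sin(r) + 0.006859)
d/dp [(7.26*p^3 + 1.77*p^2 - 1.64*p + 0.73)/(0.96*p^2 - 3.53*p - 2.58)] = (6.9696*p^4 - 51.2556*p^3 - 60.8661*p^2 - 10.5348*p + 6.8081)/(0.9216*p^4 - 6.7776*p^3 + 7.5073*p^2 + 18.2148*p + 6.6564)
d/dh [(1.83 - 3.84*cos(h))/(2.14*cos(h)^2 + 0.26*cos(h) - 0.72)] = (-8.2176*cos(h)^2 + 7.8324*cos(h) - 2.289)*sin(h)/(4.5796*cos(h)^4 + 1.1128*cos(h)^3 - 3.014*cos(h)^2 - 0.3744*cos(h) + 0.5184)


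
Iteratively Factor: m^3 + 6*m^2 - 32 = (m - 2)*(m^2 + 8*m + 16) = (m - 2)*(m + 4)*(m + 4)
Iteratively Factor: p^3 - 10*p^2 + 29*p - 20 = (p - 5)*(p^2 - 5*p + 4) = (p - 5)*(p - 4)*(p - 1)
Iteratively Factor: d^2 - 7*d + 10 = (d - 2)*(d - 5)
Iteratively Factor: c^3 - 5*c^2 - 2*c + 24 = (c - 3)*(c^2 - 2*c - 8) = (c - 3)*(c + 2)*(c - 4)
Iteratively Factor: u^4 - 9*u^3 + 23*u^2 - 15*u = (u - 3)*(u^3 - 6*u^2 + 5*u) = (u - 3)*(u - 1)*(u^2 - 5*u) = (u - 5)*(u - 3)*(u - 1)*(u)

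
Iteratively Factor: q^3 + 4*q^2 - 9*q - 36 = (q - 3)*(q^2 + 7*q + 12) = (q - 3)*(q + 3)*(q + 4)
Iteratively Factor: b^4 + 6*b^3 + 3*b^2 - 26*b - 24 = (b + 4)*(b^3 + 2*b^2 - 5*b - 6) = (b + 1)*(b + 4)*(b^2 + b - 6) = (b + 1)*(b + 3)*(b + 4)*(b - 2)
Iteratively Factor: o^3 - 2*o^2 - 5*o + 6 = (o - 1)*(o^2 - o - 6) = (o - 1)*(o + 2)*(o - 3)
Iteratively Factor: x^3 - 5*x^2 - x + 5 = (x - 1)*(x^2 - 4*x - 5) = (x - 1)*(x + 1)*(x - 5)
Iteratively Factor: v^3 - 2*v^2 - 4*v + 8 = (v + 2)*(v^2 - 4*v + 4) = (v - 2)*(v + 2)*(v - 2)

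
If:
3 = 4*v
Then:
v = 3/4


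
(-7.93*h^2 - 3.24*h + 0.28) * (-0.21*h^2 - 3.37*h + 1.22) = 1.6653*h^4 + 27.4045*h^3 + 1.1854*h^2 - 4.8964*h + 0.3416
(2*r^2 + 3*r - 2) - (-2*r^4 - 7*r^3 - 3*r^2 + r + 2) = 2*r^4 + 7*r^3 + 5*r^2 + 2*r - 4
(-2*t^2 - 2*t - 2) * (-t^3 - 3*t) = 2*t^5 + 2*t^4 + 8*t^3 + 6*t^2 + 6*t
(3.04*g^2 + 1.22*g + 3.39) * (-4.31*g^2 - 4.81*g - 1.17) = -13.1024*g^4 - 19.8806*g^3 - 24.0359*g^2 - 17.7333*g - 3.9663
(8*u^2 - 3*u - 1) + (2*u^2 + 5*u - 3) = 10*u^2 + 2*u - 4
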